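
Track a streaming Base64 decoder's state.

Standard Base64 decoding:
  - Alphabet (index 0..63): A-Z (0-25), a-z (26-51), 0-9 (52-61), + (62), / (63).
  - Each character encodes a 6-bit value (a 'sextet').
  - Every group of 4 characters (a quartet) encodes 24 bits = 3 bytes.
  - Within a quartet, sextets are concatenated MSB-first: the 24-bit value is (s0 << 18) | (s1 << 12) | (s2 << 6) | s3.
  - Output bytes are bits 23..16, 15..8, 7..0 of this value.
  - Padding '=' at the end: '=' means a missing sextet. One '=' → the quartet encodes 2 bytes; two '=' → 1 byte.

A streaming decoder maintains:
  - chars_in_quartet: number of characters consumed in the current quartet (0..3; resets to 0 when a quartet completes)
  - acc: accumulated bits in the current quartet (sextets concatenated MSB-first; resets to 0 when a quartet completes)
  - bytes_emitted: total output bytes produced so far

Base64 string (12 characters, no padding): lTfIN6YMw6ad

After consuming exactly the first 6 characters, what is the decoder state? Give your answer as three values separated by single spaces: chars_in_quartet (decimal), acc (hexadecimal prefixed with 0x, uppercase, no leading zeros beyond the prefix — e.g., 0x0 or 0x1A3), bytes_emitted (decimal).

After char 0 ('l'=37): chars_in_quartet=1 acc=0x25 bytes_emitted=0
After char 1 ('T'=19): chars_in_quartet=2 acc=0x953 bytes_emitted=0
After char 2 ('f'=31): chars_in_quartet=3 acc=0x254DF bytes_emitted=0
After char 3 ('I'=8): chars_in_quartet=4 acc=0x9537C8 -> emit 95 37 C8, reset; bytes_emitted=3
After char 4 ('N'=13): chars_in_quartet=1 acc=0xD bytes_emitted=3
After char 5 ('6'=58): chars_in_quartet=2 acc=0x37A bytes_emitted=3

Answer: 2 0x37A 3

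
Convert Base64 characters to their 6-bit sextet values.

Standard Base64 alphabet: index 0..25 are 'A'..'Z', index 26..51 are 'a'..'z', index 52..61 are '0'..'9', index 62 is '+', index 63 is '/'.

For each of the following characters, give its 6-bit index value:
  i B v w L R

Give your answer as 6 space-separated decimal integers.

Answer: 34 1 47 48 11 17

Derivation:
'i': a..z range, 26 + ord('i') − ord('a') = 34
'B': A..Z range, ord('B') − ord('A') = 1
'v': a..z range, 26 + ord('v') − ord('a') = 47
'w': a..z range, 26 + ord('w') − ord('a') = 48
'L': A..Z range, ord('L') − ord('A') = 11
'R': A..Z range, ord('R') − ord('A') = 17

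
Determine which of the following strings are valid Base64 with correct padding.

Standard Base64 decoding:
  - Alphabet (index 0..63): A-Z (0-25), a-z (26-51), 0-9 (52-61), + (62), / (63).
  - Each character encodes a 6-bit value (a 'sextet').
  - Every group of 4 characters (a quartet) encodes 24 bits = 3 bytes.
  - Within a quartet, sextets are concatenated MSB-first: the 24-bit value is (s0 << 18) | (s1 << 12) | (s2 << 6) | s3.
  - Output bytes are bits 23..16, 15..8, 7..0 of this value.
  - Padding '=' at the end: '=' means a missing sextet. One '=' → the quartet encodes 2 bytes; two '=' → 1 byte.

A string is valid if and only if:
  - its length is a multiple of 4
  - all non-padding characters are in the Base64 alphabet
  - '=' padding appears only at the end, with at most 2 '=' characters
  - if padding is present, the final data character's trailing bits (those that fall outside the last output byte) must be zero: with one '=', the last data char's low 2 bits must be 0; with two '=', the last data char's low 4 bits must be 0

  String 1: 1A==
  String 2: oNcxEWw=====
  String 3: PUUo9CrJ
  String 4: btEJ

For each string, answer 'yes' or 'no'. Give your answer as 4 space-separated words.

String 1: '1A==' → valid
String 2: 'oNcxEWw=====' → invalid (5 pad chars (max 2))
String 3: 'PUUo9CrJ' → valid
String 4: 'btEJ' → valid

Answer: yes no yes yes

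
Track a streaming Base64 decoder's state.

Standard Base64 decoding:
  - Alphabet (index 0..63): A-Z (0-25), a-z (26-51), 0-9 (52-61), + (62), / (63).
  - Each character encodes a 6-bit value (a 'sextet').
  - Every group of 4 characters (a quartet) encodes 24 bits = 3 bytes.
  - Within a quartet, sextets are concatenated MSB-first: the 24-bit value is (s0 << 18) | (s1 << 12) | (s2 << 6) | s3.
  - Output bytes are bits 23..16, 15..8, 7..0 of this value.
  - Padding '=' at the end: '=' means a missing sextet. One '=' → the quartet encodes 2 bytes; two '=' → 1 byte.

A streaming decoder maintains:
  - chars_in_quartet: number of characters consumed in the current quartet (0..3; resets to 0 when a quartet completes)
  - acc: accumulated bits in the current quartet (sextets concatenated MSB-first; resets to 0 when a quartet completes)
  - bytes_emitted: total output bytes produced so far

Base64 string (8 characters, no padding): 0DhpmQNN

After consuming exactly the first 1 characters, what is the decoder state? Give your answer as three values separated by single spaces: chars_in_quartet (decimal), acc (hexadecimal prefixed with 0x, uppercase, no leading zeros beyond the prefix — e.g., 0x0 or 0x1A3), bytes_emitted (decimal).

After char 0 ('0'=52): chars_in_quartet=1 acc=0x34 bytes_emitted=0

Answer: 1 0x34 0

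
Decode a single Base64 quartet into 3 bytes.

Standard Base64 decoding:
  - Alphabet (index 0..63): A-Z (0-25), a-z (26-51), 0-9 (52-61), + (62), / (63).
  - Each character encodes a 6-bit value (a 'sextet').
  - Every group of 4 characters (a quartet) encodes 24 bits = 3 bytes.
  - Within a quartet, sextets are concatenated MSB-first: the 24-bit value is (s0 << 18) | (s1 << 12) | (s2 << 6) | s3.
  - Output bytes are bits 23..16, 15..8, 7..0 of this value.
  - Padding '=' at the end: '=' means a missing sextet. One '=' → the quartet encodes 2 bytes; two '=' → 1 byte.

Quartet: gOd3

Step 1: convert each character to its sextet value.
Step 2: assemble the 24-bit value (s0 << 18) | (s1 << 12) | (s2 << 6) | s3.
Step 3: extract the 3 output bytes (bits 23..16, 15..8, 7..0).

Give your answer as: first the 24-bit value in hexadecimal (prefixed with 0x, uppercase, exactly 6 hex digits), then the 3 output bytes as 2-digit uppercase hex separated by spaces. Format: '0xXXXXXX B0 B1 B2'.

Answer: 0x80E777 80 E7 77

Derivation:
Sextets: g=32, O=14, d=29, 3=55
24-bit: (32<<18) | (14<<12) | (29<<6) | 55
      = 0x800000 | 0x00E000 | 0x000740 | 0x000037
      = 0x80E777
Bytes: (v>>16)&0xFF=80, (v>>8)&0xFF=E7, v&0xFF=77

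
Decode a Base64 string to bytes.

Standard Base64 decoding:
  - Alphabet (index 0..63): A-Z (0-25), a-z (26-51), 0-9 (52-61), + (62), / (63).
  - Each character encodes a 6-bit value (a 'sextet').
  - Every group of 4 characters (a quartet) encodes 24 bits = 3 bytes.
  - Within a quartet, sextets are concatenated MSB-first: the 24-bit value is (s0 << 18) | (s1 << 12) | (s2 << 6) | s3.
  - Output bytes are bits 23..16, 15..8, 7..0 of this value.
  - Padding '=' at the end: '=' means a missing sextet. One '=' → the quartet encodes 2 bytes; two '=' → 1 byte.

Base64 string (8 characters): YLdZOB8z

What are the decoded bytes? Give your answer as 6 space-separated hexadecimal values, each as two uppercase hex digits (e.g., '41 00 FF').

After char 0 ('Y'=24): chars_in_quartet=1 acc=0x18 bytes_emitted=0
After char 1 ('L'=11): chars_in_quartet=2 acc=0x60B bytes_emitted=0
After char 2 ('d'=29): chars_in_quartet=3 acc=0x182DD bytes_emitted=0
After char 3 ('Z'=25): chars_in_quartet=4 acc=0x60B759 -> emit 60 B7 59, reset; bytes_emitted=3
After char 4 ('O'=14): chars_in_quartet=1 acc=0xE bytes_emitted=3
After char 5 ('B'=1): chars_in_quartet=2 acc=0x381 bytes_emitted=3
After char 6 ('8'=60): chars_in_quartet=3 acc=0xE07C bytes_emitted=3
After char 7 ('z'=51): chars_in_quartet=4 acc=0x381F33 -> emit 38 1F 33, reset; bytes_emitted=6

Answer: 60 B7 59 38 1F 33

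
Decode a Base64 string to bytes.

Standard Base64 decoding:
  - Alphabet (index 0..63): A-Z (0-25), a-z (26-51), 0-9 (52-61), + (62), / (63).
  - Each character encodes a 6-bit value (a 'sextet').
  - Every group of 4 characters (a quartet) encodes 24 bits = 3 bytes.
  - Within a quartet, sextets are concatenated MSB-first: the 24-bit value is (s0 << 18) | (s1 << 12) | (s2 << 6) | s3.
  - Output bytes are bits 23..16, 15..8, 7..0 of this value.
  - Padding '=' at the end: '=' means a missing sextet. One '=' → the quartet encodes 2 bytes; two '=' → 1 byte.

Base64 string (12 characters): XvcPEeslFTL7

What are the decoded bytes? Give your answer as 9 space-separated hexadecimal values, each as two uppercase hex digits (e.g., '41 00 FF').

After char 0 ('X'=23): chars_in_quartet=1 acc=0x17 bytes_emitted=0
After char 1 ('v'=47): chars_in_quartet=2 acc=0x5EF bytes_emitted=0
After char 2 ('c'=28): chars_in_quartet=3 acc=0x17BDC bytes_emitted=0
After char 3 ('P'=15): chars_in_quartet=4 acc=0x5EF70F -> emit 5E F7 0F, reset; bytes_emitted=3
After char 4 ('E'=4): chars_in_quartet=1 acc=0x4 bytes_emitted=3
After char 5 ('e'=30): chars_in_quartet=2 acc=0x11E bytes_emitted=3
After char 6 ('s'=44): chars_in_quartet=3 acc=0x47AC bytes_emitted=3
After char 7 ('l'=37): chars_in_quartet=4 acc=0x11EB25 -> emit 11 EB 25, reset; bytes_emitted=6
After char 8 ('F'=5): chars_in_quartet=1 acc=0x5 bytes_emitted=6
After char 9 ('T'=19): chars_in_quartet=2 acc=0x153 bytes_emitted=6
After char 10 ('L'=11): chars_in_quartet=3 acc=0x54CB bytes_emitted=6
After char 11 ('7'=59): chars_in_quartet=4 acc=0x1532FB -> emit 15 32 FB, reset; bytes_emitted=9

Answer: 5E F7 0F 11 EB 25 15 32 FB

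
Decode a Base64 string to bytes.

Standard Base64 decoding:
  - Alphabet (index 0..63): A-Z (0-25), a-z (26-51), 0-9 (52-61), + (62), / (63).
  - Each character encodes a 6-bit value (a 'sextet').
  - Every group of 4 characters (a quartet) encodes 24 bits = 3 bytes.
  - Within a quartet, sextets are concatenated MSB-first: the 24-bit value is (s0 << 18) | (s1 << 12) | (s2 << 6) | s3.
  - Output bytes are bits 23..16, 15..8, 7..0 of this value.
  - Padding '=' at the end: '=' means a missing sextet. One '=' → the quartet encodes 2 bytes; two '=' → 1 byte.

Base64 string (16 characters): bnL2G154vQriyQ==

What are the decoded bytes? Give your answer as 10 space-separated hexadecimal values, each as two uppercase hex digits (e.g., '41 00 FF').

Answer: 6E 72 F6 1B 5E 78 BD 0A E2 C9

Derivation:
After char 0 ('b'=27): chars_in_quartet=1 acc=0x1B bytes_emitted=0
After char 1 ('n'=39): chars_in_quartet=2 acc=0x6E7 bytes_emitted=0
After char 2 ('L'=11): chars_in_quartet=3 acc=0x1B9CB bytes_emitted=0
After char 3 ('2'=54): chars_in_quartet=4 acc=0x6E72F6 -> emit 6E 72 F6, reset; bytes_emitted=3
After char 4 ('G'=6): chars_in_quartet=1 acc=0x6 bytes_emitted=3
After char 5 ('1'=53): chars_in_quartet=2 acc=0x1B5 bytes_emitted=3
After char 6 ('5'=57): chars_in_quartet=3 acc=0x6D79 bytes_emitted=3
After char 7 ('4'=56): chars_in_quartet=4 acc=0x1B5E78 -> emit 1B 5E 78, reset; bytes_emitted=6
After char 8 ('v'=47): chars_in_quartet=1 acc=0x2F bytes_emitted=6
After char 9 ('Q'=16): chars_in_quartet=2 acc=0xBD0 bytes_emitted=6
After char 10 ('r'=43): chars_in_quartet=3 acc=0x2F42B bytes_emitted=6
After char 11 ('i'=34): chars_in_quartet=4 acc=0xBD0AE2 -> emit BD 0A E2, reset; bytes_emitted=9
After char 12 ('y'=50): chars_in_quartet=1 acc=0x32 bytes_emitted=9
After char 13 ('Q'=16): chars_in_quartet=2 acc=0xC90 bytes_emitted=9
Padding '==': partial quartet acc=0xC90 -> emit C9; bytes_emitted=10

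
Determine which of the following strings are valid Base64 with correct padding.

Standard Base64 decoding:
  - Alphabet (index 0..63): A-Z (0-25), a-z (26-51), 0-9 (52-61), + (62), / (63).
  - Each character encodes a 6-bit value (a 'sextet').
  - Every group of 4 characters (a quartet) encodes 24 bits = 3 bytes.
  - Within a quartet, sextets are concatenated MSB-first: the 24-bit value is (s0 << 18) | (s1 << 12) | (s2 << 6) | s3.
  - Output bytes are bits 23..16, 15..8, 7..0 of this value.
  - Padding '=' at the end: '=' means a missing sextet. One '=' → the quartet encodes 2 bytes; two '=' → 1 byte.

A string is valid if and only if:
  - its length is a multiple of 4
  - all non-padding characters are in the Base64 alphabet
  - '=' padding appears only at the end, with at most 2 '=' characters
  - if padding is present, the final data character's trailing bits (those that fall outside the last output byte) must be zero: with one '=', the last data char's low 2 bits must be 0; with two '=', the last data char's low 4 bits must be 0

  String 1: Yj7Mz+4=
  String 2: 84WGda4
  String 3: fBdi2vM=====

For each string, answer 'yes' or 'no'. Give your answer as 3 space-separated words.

String 1: 'Yj7Mz+4=' → valid
String 2: '84WGda4' → invalid (len=7 not mult of 4)
String 3: 'fBdi2vM=====' → invalid (5 pad chars (max 2))

Answer: yes no no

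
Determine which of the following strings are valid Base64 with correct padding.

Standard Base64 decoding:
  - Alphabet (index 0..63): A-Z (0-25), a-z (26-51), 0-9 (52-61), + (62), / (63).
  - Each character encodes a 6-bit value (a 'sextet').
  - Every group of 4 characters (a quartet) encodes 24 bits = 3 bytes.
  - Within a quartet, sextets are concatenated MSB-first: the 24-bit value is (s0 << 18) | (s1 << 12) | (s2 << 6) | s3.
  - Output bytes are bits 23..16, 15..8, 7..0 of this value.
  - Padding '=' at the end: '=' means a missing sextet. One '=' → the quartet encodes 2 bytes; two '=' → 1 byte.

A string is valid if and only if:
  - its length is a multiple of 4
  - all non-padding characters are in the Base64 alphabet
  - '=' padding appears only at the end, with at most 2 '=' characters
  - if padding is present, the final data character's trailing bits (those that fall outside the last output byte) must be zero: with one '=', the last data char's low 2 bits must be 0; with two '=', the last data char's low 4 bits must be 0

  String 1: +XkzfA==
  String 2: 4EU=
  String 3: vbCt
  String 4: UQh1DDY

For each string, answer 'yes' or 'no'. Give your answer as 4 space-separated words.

String 1: '+XkzfA==' → valid
String 2: '4EU=' → valid
String 3: 'vbCt' → valid
String 4: 'UQh1DDY' → invalid (len=7 not mult of 4)

Answer: yes yes yes no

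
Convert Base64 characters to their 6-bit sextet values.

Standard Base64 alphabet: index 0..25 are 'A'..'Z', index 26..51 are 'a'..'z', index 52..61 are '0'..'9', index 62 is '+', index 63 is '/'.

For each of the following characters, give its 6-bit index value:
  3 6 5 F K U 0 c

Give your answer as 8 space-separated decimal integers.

Answer: 55 58 57 5 10 20 52 28

Derivation:
'3': 0..9 range, 52 + ord('3') − ord('0') = 55
'6': 0..9 range, 52 + ord('6') − ord('0') = 58
'5': 0..9 range, 52 + ord('5') − ord('0') = 57
'F': A..Z range, ord('F') − ord('A') = 5
'K': A..Z range, ord('K') − ord('A') = 10
'U': A..Z range, ord('U') − ord('A') = 20
'0': 0..9 range, 52 + ord('0') − ord('0') = 52
'c': a..z range, 26 + ord('c') − ord('a') = 28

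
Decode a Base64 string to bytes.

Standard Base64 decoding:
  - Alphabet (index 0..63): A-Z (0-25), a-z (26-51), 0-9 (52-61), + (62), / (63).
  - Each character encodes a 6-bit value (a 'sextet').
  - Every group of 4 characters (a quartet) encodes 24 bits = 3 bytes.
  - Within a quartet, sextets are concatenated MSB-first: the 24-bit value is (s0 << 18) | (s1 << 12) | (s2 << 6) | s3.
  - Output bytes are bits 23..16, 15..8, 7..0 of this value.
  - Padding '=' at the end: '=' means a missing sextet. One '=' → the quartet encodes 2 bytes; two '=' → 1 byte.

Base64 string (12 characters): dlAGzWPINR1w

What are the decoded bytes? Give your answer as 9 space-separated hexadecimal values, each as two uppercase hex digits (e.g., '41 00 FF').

Answer: 76 50 06 CD 63 C8 35 1D 70

Derivation:
After char 0 ('d'=29): chars_in_quartet=1 acc=0x1D bytes_emitted=0
After char 1 ('l'=37): chars_in_quartet=2 acc=0x765 bytes_emitted=0
After char 2 ('A'=0): chars_in_quartet=3 acc=0x1D940 bytes_emitted=0
After char 3 ('G'=6): chars_in_quartet=4 acc=0x765006 -> emit 76 50 06, reset; bytes_emitted=3
After char 4 ('z'=51): chars_in_quartet=1 acc=0x33 bytes_emitted=3
After char 5 ('W'=22): chars_in_quartet=2 acc=0xCD6 bytes_emitted=3
After char 6 ('P'=15): chars_in_quartet=3 acc=0x3358F bytes_emitted=3
After char 7 ('I'=8): chars_in_quartet=4 acc=0xCD63C8 -> emit CD 63 C8, reset; bytes_emitted=6
After char 8 ('N'=13): chars_in_quartet=1 acc=0xD bytes_emitted=6
After char 9 ('R'=17): chars_in_quartet=2 acc=0x351 bytes_emitted=6
After char 10 ('1'=53): chars_in_quartet=3 acc=0xD475 bytes_emitted=6
After char 11 ('w'=48): chars_in_quartet=4 acc=0x351D70 -> emit 35 1D 70, reset; bytes_emitted=9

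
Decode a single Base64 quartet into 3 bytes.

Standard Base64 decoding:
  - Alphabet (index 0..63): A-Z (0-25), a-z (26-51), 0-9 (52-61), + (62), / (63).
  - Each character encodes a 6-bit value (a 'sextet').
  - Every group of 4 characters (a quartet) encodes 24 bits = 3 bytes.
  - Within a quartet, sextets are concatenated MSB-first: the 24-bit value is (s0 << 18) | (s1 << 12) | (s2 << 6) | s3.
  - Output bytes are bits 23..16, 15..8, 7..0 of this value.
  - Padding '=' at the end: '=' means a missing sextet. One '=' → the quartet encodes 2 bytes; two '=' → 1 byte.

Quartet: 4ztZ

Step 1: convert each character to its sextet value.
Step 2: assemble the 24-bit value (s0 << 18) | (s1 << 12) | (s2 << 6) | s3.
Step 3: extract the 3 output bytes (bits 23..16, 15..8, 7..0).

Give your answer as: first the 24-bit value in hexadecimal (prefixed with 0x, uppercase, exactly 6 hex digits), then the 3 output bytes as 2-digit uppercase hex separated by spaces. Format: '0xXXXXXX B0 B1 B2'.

Sextets: 4=56, z=51, t=45, Z=25
24-bit: (56<<18) | (51<<12) | (45<<6) | 25
      = 0xE00000 | 0x033000 | 0x000B40 | 0x000019
      = 0xE33B59
Bytes: (v>>16)&0xFF=E3, (v>>8)&0xFF=3B, v&0xFF=59

Answer: 0xE33B59 E3 3B 59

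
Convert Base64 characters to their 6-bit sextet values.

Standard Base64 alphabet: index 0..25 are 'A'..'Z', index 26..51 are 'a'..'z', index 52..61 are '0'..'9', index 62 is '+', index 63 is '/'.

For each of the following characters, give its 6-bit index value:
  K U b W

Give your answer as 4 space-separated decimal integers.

Answer: 10 20 27 22

Derivation:
'K': A..Z range, ord('K') − ord('A') = 10
'U': A..Z range, ord('U') − ord('A') = 20
'b': a..z range, 26 + ord('b') − ord('a') = 27
'W': A..Z range, ord('W') − ord('A') = 22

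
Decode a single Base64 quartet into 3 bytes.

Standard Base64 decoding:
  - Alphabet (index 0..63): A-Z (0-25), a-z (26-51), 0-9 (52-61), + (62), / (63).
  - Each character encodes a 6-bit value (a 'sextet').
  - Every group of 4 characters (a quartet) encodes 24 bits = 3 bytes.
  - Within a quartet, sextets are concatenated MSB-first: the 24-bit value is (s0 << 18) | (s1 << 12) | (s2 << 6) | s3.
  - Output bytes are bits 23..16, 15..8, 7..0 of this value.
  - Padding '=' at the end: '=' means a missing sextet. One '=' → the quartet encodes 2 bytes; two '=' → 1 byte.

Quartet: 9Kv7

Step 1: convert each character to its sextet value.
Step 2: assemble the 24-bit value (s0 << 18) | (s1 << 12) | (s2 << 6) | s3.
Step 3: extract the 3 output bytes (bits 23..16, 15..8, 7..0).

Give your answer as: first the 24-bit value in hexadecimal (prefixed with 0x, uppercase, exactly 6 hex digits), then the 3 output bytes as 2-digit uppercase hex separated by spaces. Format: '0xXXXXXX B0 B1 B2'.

Sextets: 9=61, K=10, v=47, 7=59
24-bit: (61<<18) | (10<<12) | (47<<6) | 59
      = 0xF40000 | 0x00A000 | 0x000BC0 | 0x00003B
      = 0xF4ABFB
Bytes: (v>>16)&0xFF=F4, (v>>8)&0xFF=AB, v&0xFF=FB

Answer: 0xF4ABFB F4 AB FB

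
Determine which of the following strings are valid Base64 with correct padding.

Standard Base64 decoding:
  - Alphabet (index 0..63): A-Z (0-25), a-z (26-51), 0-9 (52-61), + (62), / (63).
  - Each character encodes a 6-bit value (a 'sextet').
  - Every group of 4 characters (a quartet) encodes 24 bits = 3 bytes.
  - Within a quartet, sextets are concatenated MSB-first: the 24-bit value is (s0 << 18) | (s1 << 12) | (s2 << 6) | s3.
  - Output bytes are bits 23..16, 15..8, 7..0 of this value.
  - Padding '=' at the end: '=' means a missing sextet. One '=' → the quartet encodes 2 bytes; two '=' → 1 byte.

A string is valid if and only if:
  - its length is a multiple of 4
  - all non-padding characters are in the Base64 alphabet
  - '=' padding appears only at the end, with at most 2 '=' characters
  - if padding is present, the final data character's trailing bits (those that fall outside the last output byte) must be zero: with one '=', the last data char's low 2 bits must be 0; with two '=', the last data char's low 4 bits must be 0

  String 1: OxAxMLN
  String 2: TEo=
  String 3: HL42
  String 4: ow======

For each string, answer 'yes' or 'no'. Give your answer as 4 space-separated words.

Answer: no yes yes no

Derivation:
String 1: 'OxAxMLN' → invalid (len=7 not mult of 4)
String 2: 'TEo=' → valid
String 3: 'HL42' → valid
String 4: 'ow======' → invalid (6 pad chars (max 2))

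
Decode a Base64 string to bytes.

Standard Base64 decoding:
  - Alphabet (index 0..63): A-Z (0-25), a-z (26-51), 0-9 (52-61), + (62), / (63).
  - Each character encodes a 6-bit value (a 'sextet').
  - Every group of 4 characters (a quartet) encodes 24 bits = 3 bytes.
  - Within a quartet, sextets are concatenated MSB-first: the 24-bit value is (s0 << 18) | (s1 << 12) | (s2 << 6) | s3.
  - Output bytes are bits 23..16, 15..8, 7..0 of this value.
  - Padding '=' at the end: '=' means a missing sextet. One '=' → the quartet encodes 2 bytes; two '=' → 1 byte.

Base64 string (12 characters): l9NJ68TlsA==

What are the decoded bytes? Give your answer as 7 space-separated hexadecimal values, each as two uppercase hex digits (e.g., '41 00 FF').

After char 0 ('l'=37): chars_in_quartet=1 acc=0x25 bytes_emitted=0
After char 1 ('9'=61): chars_in_quartet=2 acc=0x97D bytes_emitted=0
After char 2 ('N'=13): chars_in_quartet=3 acc=0x25F4D bytes_emitted=0
After char 3 ('J'=9): chars_in_quartet=4 acc=0x97D349 -> emit 97 D3 49, reset; bytes_emitted=3
After char 4 ('6'=58): chars_in_quartet=1 acc=0x3A bytes_emitted=3
After char 5 ('8'=60): chars_in_quartet=2 acc=0xEBC bytes_emitted=3
After char 6 ('T'=19): chars_in_quartet=3 acc=0x3AF13 bytes_emitted=3
After char 7 ('l'=37): chars_in_quartet=4 acc=0xEBC4E5 -> emit EB C4 E5, reset; bytes_emitted=6
After char 8 ('s'=44): chars_in_quartet=1 acc=0x2C bytes_emitted=6
After char 9 ('A'=0): chars_in_quartet=2 acc=0xB00 bytes_emitted=6
Padding '==': partial quartet acc=0xB00 -> emit B0; bytes_emitted=7

Answer: 97 D3 49 EB C4 E5 B0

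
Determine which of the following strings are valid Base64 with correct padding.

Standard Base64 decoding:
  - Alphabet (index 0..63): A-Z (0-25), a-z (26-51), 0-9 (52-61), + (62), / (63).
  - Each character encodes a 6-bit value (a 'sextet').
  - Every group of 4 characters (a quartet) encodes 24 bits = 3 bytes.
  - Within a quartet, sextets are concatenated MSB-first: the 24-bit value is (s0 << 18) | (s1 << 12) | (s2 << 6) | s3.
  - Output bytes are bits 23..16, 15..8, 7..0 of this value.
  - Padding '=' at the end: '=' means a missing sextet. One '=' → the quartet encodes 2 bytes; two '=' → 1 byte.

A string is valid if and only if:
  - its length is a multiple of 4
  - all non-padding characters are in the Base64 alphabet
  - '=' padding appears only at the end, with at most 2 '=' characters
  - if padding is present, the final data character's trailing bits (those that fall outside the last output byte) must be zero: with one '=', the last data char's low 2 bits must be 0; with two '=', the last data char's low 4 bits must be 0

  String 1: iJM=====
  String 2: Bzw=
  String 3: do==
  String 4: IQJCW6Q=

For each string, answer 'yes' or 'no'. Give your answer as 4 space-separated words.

String 1: 'iJM=====' → invalid (5 pad chars (max 2))
String 2: 'Bzw=' → valid
String 3: 'do==' → invalid (bad trailing bits)
String 4: 'IQJCW6Q=' → valid

Answer: no yes no yes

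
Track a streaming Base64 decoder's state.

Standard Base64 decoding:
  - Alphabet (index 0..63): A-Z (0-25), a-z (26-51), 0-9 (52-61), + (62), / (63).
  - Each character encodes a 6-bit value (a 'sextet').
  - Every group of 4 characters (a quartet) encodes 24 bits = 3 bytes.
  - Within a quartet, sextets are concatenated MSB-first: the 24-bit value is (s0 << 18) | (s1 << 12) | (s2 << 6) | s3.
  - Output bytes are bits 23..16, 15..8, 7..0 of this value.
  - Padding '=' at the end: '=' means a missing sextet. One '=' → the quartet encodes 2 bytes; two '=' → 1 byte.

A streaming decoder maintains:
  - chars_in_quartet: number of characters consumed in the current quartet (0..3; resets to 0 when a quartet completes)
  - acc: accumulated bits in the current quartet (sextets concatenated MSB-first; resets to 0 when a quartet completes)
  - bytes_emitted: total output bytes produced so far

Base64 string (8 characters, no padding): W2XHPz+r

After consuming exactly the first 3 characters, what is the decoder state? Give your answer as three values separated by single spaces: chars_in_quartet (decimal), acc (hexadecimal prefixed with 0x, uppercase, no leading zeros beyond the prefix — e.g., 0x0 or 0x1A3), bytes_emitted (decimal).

After char 0 ('W'=22): chars_in_quartet=1 acc=0x16 bytes_emitted=0
After char 1 ('2'=54): chars_in_quartet=2 acc=0x5B6 bytes_emitted=0
After char 2 ('X'=23): chars_in_quartet=3 acc=0x16D97 bytes_emitted=0

Answer: 3 0x16D97 0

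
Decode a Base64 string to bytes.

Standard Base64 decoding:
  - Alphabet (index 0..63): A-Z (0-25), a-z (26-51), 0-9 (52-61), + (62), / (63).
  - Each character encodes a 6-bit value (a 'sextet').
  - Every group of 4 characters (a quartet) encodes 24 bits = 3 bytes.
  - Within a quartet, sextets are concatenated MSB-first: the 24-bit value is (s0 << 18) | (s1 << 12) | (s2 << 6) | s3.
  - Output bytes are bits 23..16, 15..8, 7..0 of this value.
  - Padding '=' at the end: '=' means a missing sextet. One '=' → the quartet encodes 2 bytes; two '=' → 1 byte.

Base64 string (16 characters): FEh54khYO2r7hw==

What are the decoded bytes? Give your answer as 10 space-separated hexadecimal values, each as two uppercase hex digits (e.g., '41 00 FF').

After char 0 ('F'=5): chars_in_quartet=1 acc=0x5 bytes_emitted=0
After char 1 ('E'=4): chars_in_quartet=2 acc=0x144 bytes_emitted=0
After char 2 ('h'=33): chars_in_quartet=3 acc=0x5121 bytes_emitted=0
After char 3 ('5'=57): chars_in_quartet=4 acc=0x144879 -> emit 14 48 79, reset; bytes_emitted=3
After char 4 ('4'=56): chars_in_quartet=1 acc=0x38 bytes_emitted=3
After char 5 ('k'=36): chars_in_quartet=2 acc=0xE24 bytes_emitted=3
After char 6 ('h'=33): chars_in_quartet=3 acc=0x38921 bytes_emitted=3
After char 7 ('Y'=24): chars_in_quartet=4 acc=0xE24858 -> emit E2 48 58, reset; bytes_emitted=6
After char 8 ('O'=14): chars_in_quartet=1 acc=0xE bytes_emitted=6
After char 9 ('2'=54): chars_in_quartet=2 acc=0x3B6 bytes_emitted=6
After char 10 ('r'=43): chars_in_quartet=3 acc=0xEDAB bytes_emitted=6
After char 11 ('7'=59): chars_in_quartet=4 acc=0x3B6AFB -> emit 3B 6A FB, reset; bytes_emitted=9
After char 12 ('h'=33): chars_in_quartet=1 acc=0x21 bytes_emitted=9
After char 13 ('w'=48): chars_in_quartet=2 acc=0x870 bytes_emitted=9
Padding '==': partial quartet acc=0x870 -> emit 87; bytes_emitted=10

Answer: 14 48 79 E2 48 58 3B 6A FB 87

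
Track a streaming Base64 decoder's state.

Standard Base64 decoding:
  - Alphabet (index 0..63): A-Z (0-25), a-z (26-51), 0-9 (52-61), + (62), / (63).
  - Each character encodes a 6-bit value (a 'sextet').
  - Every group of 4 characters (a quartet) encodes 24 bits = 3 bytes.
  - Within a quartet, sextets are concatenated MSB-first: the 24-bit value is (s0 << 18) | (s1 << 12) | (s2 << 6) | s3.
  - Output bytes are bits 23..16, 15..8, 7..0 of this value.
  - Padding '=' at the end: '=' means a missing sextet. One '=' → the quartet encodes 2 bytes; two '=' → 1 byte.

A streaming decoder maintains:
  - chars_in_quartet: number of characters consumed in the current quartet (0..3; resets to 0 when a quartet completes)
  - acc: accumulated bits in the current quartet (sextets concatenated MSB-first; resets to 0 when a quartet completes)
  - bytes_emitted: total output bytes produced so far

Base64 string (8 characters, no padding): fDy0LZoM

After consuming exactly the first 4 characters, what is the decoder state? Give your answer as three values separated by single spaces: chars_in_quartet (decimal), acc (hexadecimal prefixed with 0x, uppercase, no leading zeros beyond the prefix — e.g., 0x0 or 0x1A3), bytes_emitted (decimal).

After char 0 ('f'=31): chars_in_quartet=1 acc=0x1F bytes_emitted=0
After char 1 ('D'=3): chars_in_quartet=2 acc=0x7C3 bytes_emitted=0
After char 2 ('y'=50): chars_in_quartet=3 acc=0x1F0F2 bytes_emitted=0
After char 3 ('0'=52): chars_in_quartet=4 acc=0x7C3CB4 -> emit 7C 3C B4, reset; bytes_emitted=3

Answer: 0 0x0 3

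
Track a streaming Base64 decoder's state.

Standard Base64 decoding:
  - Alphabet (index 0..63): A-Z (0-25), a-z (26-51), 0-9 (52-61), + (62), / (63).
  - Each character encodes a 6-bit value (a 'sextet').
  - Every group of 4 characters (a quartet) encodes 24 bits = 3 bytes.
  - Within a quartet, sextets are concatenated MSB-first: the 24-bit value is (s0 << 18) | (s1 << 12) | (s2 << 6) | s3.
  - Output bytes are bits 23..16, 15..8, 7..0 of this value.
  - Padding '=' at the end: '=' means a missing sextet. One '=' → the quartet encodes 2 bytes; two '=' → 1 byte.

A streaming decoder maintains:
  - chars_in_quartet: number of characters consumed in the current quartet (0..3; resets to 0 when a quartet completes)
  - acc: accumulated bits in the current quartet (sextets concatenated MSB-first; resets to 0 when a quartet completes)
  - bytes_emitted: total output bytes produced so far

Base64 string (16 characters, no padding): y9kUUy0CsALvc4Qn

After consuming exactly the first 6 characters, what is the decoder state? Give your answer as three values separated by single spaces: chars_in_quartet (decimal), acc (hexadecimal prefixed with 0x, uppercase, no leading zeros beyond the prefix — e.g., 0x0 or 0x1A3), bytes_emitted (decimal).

After char 0 ('y'=50): chars_in_quartet=1 acc=0x32 bytes_emitted=0
After char 1 ('9'=61): chars_in_quartet=2 acc=0xCBD bytes_emitted=0
After char 2 ('k'=36): chars_in_quartet=3 acc=0x32F64 bytes_emitted=0
After char 3 ('U'=20): chars_in_quartet=4 acc=0xCBD914 -> emit CB D9 14, reset; bytes_emitted=3
After char 4 ('U'=20): chars_in_quartet=1 acc=0x14 bytes_emitted=3
After char 5 ('y'=50): chars_in_quartet=2 acc=0x532 bytes_emitted=3

Answer: 2 0x532 3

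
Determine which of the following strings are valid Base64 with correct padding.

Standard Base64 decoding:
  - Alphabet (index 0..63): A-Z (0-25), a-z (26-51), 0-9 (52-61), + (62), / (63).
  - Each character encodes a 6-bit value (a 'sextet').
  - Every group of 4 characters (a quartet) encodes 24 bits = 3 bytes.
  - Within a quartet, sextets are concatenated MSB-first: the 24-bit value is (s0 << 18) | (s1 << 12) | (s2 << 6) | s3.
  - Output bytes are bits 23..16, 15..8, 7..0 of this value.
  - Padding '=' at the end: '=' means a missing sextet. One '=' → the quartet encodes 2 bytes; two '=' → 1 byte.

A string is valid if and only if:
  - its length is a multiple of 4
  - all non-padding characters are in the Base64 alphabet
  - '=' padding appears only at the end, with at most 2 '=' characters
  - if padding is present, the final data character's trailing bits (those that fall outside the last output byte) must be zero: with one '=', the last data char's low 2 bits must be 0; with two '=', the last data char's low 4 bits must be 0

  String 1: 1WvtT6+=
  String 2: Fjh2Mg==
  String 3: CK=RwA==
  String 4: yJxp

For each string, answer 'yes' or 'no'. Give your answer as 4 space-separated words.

String 1: '1WvtT6+=' → invalid (bad trailing bits)
String 2: 'Fjh2Mg==' → valid
String 3: 'CK=RwA==' → invalid (bad char(s): ['=']; '=' in middle)
String 4: 'yJxp' → valid

Answer: no yes no yes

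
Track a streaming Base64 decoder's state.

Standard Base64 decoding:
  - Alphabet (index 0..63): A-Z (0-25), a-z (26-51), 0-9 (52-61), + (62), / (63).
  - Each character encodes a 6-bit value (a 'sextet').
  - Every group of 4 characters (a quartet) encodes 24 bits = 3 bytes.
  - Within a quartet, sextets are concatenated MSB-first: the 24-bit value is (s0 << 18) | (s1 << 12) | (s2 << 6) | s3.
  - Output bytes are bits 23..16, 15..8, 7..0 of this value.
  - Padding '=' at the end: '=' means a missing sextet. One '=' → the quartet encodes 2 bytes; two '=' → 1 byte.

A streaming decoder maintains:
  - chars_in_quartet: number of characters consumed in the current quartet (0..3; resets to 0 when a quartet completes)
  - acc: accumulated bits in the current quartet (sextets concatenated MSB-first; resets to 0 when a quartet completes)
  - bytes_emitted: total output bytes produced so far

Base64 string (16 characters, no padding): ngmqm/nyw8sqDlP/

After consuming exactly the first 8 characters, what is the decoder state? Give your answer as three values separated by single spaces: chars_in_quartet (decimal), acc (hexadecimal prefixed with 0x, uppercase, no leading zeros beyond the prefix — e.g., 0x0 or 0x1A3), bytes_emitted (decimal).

After char 0 ('n'=39): chars_in_quartet=1 acc=0x27 bytes_emitted=0
After char 1 ('g'=32): chars_in_quartet=2 acc=0x9E0 bytes_emitted=0
After char 2 ('m'=38): chars_in_quartet=3 acc=0x27826 bytes_emitted=0
After char 3 ('q'=42): chars_in_quartet=4 acc=0x9E09AA -> emit 9E 09 AA, reset; bytes_emitted=3
After char 4 ('m'=38): chars_in_quartet=1 acc=0x26 bytes_emitted=3
After char 5 ('/'=63): chars_in_quartet=2 acc=0x9BF bytes_emitted=3
After char 6 ('n'=39): chars_in_quartet=3 acc=0x26FE7 bytes_emitted=3
After char 7 ('y'=50): chars_in_quartet=4 acc=0x9BF9F2 -> emit 9B F9 F2, reset; bytes_emitted=6

Answer: 0 0x0 6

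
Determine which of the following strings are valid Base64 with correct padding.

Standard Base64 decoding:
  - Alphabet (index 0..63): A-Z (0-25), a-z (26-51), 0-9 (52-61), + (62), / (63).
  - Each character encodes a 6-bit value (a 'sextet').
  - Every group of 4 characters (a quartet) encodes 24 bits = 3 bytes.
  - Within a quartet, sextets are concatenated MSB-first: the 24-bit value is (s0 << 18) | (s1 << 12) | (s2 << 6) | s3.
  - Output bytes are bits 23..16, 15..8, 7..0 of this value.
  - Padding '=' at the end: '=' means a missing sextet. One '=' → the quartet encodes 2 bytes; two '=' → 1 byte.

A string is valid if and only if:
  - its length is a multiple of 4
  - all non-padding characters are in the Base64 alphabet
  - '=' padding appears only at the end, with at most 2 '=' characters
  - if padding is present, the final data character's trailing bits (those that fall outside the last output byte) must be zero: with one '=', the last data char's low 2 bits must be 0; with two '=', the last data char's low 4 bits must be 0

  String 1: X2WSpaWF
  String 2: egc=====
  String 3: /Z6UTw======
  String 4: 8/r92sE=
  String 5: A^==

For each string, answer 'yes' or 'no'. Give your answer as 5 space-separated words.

String 1: 'X2WSpaWF' → valid
String 2: 'egc=====' → invalid (5 pad chars (max 2))
String 3: '/Z6UTw======' → invalid (6 pad chars (max 2))
String 4: '8/r92sE=' → valid
String 5: 'A^==' → invalid (bad char(s): ['^'])

Answer: yes no no yes no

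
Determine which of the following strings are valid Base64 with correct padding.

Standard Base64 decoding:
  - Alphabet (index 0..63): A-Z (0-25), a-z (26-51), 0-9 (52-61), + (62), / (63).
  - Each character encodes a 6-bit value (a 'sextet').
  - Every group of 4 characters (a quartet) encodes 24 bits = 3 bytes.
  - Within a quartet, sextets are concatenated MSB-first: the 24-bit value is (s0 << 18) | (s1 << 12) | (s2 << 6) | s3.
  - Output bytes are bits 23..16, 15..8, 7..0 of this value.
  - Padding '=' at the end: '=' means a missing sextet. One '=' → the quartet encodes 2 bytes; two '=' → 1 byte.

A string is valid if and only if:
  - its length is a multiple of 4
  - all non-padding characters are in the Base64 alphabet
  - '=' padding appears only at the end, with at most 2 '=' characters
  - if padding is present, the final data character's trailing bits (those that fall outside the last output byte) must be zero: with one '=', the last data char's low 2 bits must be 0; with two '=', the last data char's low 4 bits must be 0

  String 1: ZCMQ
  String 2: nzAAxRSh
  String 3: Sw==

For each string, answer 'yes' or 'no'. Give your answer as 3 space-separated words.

Answer: yes yes yes

Derivation:
String 1: 'ZCMQ' → valid
String 2: 'nzAAxRSh' → valid
String 3: 'Sw==' → valid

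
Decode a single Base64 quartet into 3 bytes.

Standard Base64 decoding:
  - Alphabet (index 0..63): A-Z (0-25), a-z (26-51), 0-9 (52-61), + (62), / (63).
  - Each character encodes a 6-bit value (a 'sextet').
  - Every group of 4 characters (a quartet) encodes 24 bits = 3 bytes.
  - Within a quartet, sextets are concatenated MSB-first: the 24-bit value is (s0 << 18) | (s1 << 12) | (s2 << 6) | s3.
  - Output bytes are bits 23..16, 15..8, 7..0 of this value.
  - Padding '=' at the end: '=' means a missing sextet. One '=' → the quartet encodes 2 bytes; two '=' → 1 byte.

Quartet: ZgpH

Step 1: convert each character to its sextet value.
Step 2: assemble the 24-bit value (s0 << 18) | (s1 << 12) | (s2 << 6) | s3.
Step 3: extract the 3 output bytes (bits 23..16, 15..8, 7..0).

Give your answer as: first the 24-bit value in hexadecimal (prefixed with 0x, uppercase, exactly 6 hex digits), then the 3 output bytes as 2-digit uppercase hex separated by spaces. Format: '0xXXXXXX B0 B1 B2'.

Sextets: Z=25, g=32, p=41, H=7
24-bit: (25<<18) | (32<<12) | (41<<6) | 7
      = 0x640000 | 0x020000 | 0x000A40 | 0x000007
      = 0x660A47
Bytes: (v>>16)&0xFF=66, (v>>8)&0xFF=0A, v&0xFF=47

Answer: 0x660A47 66 0A 47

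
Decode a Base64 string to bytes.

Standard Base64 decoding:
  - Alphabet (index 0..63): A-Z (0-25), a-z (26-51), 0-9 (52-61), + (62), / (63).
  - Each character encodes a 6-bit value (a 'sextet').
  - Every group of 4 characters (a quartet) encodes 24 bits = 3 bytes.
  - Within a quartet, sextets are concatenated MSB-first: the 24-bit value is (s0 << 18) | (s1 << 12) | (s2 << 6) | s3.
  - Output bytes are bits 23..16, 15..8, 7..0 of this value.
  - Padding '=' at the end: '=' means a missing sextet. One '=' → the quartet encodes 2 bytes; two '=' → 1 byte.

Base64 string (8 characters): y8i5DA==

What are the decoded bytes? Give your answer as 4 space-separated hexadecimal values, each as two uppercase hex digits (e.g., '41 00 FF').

Answer: CB C8 B9 0C

Derivation:
After char 0 ('y'=50): chars_in_quartet=1 acc=0x32 bytes_emitted=0
After char 1 ('8'=60): chars_in_quartet=2 acc=0xCBC bytes_emitted=0
After char 2 ('i'=34): chars_in_quartet=3 acc=0x32F22 bytes_emitted=0
After char 3 ('5'=57): chars_in_quartet=4 acc=0xCBC8B9 -> emit CB C8 B9, reset; bytes_emitted=3
After char 4 ('D'=3): chars_in_quartet=1 acc=0x3 bytes_emitted=3
After char 5 ('A'=0): chars_in_quartet=2 acc=0xC0 bytes_emitted=3
Padding '==': partial quartet acc=0xC0 -> emit 0C; bytes_emitted=4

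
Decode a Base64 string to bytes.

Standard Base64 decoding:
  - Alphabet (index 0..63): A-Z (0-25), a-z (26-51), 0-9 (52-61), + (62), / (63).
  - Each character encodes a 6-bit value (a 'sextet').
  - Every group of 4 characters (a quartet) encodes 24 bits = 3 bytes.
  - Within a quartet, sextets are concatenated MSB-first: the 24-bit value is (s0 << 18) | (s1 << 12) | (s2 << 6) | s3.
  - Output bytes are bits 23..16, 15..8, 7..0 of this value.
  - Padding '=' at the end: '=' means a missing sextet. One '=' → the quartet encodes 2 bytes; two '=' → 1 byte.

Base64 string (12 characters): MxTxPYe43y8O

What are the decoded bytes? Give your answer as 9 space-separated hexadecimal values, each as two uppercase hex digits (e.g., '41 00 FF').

Answer: 33 14 F1 3D 87 B8 DF 2F 0E

Derivation:
After char 0 ('M'=12): chars_in_quartet=1 acc=0xC bytes_emitted=0
After char 1 ('x'=49): chars_in_quartet=2 acc=0x331 bytes_emitted=0
After char 2 ('T'=19): chars_in_quartet=3 acc=0xCC53 bytes_emitted=0
After char 3 ('x'=49): chars_in_quartet=4 acc=0x3314F1 -> emit 33 14 F1, reset; bytes_emitted=3
After char 4 ('P'=15): chars_in_quartet=1 acc=0xF bytes_emitted=3
After char 5 ('Y'=24): chars_in_quartet=2 acc=0x3D8 bytes_emitted=3
After char 6 ('e'=30): chars_in_quartet=3 acc=0xF61E bytes_emitted=3
After char 7 ('4'=56): chars_in_quartet=4 acc=0x3D87B8 -> emit 3D 87 B8, reset; bytes_emitted=6
After char 8 ('3'=55): chars_in_quartet=1 acc=0x37 bytes_emitted=6
After char 9 ('y'=50): chars_in_quartet=2 acc=0xDF2 bytes_emitted=6
After char 10 ('8'=60): chars_in_quartet=3 acc=0x37CBC bytes_emitted=6
After char 11 ('O'=14): chars_in_quartet=4 acc=0xDF2F0E -> emit DF 2F 0E, reset; bytes_emitted=9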